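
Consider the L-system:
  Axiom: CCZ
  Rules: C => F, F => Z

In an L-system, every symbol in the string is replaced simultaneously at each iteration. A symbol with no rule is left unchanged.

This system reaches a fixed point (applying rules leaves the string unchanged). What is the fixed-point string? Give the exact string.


Step 0: CCZ
Step 1: FFZ
Step 2: ZZZ
Step 3: ZZZ  (unchanged — fixed point at step 2)

Answer: ZZZ


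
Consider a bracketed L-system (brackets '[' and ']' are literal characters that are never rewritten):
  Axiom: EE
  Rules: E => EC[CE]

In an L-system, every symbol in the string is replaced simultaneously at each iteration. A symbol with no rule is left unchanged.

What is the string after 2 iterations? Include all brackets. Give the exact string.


Step 0: EE
Step 1: EC[CE]EC[CE]
Step 2: EC[CE]C[CEC[CE]]EC[CE]C[CEC[CE]]

Answer: EC[CE]C[CEC[CE]]EC[CE]C[CEC[CE]]


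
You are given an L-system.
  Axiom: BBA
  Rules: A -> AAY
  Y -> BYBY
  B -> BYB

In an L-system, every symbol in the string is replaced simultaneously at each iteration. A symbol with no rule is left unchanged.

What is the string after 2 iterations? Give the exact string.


Step 0: BBA
Step 1: BYBBYBAAY
Step 2: BYBBYBYBYBBYBBYBYBYBAAYAAYBYBY

Answer: BYBBYBYBYBBYBBYBYBYBAAYAAYBYBY


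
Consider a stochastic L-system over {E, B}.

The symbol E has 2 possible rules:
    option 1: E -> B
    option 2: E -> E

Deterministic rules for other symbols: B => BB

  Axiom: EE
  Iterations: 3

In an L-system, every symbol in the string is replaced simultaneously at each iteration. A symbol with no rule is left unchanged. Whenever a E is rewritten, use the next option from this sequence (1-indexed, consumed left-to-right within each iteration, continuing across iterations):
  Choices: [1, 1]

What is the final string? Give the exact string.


Step 0: EE
Step 1: BB  (used choices [1, 1])
Step 2: BBBB  (used choices [])
Step 3: BBBBBBBB  (used choices [])

Answer: BBBBBBBB


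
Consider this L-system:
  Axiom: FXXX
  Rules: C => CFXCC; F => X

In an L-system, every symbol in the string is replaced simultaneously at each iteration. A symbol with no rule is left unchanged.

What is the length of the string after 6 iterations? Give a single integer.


Answer: 4

Derivation:
Step 0: length = 4
Step 1: length = 4
Step 2: length = 4
Step 3: length = 4
Step 4: length = 4
Step 5: length = 4
Step 6: length = 4


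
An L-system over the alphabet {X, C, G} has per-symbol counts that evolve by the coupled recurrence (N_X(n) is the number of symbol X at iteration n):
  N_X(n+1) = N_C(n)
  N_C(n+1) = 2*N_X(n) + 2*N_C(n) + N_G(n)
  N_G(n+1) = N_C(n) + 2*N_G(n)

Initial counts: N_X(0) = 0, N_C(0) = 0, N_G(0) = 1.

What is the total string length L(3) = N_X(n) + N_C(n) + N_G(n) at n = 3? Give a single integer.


Answer: 33

Derivation:
Step 0: N_X=0, N_C=0, N_G=1, L=1
Step 1: N_X=0, N_C=1, N_G=2, L=3
Step 2: N_X=1, N_C=4, N_G=5, L=10
Step 3: N_X=4, N_C=15, N_G=14, L=33


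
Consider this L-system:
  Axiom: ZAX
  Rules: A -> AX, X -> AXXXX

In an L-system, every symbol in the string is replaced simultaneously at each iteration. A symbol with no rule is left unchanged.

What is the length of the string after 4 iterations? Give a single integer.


Answer: 534

Derivation:
Step 0: length = 3
Step 1: length = 8
Step 2: length = 30
Step 3: length = 125
Step 4: length = 534


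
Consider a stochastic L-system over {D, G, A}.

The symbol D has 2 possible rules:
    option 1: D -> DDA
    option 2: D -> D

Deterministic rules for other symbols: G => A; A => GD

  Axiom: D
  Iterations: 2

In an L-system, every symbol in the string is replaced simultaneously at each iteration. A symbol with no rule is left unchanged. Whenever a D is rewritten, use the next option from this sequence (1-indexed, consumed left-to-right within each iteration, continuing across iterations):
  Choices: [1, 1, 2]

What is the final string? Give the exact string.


Step 0: D
Step 1: DDA  (used choices [1])
Step 2: DDADGD  (used choices [1, 2])

Answer: DDADGD


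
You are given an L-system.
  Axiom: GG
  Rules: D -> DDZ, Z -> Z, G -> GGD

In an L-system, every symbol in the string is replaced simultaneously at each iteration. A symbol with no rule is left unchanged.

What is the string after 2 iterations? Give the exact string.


Answer: GGDGGDDDZGGDGGDDDZ

Derivation:
Step 0: GG
Step 1: GGDGGD
Step 2: GGDGGDDDZGGDGGDDDZ


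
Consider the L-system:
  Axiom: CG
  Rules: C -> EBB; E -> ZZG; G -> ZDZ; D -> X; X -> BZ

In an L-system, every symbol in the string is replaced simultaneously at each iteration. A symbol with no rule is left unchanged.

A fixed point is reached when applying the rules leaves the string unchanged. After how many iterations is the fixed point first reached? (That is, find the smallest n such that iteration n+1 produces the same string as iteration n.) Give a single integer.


Step 0: CG
Step 1: EBBZDZ
Step 2: ZZGBBZXZ
Step 3: ZZZDZBBZBZZ
Step 4: ZZZXZBBZBZZ
Step 5: ZZZBZZBBZBZZ
Step 6: ZZZBZZBBZBZZ  (unchanged — fixed point at step 5)

Answer: 5


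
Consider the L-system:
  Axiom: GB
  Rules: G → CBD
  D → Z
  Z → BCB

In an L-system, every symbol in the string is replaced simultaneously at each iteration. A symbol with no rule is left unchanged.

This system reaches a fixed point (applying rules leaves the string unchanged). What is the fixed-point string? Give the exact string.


Answer: CBBCBB

Derivation:
Step 0: GB
Step 1: CBDB
Step 2: CBZB
Step 3: CBBCBB
Step 4: CBBCBB  (unchanged — fixed point at step 3)


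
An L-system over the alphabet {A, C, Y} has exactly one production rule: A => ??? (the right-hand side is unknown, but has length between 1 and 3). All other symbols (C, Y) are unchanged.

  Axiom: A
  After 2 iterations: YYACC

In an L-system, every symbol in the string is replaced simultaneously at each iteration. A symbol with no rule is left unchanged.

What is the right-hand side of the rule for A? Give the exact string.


Answer: YAC

Derivation:
Trying A => YAC:
  Step 0: A
  Step 1: YAC
  Step 2: YYACC
Matches the given result.


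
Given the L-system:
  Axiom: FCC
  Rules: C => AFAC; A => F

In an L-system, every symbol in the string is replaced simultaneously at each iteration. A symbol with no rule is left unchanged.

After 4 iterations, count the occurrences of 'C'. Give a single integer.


Answer: 2

Derivation:
Step 0: FCC  (2 'C')
Step 1: FAFACAFAC  (2 'C')
Step 2: FFFFAFACFFFAFAC  (2 'C')
Step 3: FFFFFFFAFACFFFFFFAFAC  (2 'C')
Step 4: FFFFFFFFFFAFACFFFFFFFFFAFAC  (2 'C')


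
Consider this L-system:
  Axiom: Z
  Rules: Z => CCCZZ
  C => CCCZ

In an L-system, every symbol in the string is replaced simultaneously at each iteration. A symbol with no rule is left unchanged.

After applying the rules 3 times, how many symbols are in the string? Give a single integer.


Step 0: length = 1
Step 1: length = 5
Step 2: length = 22
Step 3: length = 95

Answer: 95


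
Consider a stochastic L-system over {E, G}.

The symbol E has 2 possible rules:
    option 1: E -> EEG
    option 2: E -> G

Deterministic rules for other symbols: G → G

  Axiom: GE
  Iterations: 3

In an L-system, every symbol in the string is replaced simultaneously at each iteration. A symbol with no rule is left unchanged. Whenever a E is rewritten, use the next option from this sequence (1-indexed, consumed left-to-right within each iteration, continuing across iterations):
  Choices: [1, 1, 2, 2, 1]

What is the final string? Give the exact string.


Answer: GGEEGGGG

Derivation:
Step 0: GE
Step 1: GEEG  (used choices [1])
Step 2: GEEGGG  (used choices [1, 2])
Step 3: GGEEGGGG  (used choices [2, 1])


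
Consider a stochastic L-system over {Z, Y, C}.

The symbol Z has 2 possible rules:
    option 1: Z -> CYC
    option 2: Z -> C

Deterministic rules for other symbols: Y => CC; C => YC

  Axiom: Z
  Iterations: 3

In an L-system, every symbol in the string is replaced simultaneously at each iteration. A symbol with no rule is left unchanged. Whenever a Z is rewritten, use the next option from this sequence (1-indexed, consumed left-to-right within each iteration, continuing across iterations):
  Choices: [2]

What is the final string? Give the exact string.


Step 0: Z
Step 1: C  (used choices [2])
Step 2: YC  (used choices [])
Step 3: CCYC  (used choices [])

Answer: CCYC


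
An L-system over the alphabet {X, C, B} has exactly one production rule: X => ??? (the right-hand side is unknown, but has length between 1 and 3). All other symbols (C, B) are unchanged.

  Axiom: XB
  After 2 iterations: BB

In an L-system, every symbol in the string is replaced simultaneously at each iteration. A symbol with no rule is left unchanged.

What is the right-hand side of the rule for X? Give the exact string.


Answer: B

Derivation:
Trying X => B:
  Step 0: XB
  Step 1: BB
  Step 2: BB
Matches the given result.


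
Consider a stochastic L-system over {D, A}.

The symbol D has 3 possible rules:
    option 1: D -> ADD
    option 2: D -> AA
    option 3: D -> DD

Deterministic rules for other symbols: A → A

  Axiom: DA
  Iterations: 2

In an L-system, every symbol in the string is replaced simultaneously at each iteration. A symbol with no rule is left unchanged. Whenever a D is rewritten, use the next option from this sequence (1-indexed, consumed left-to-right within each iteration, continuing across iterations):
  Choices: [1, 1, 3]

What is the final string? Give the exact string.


Step 0: DA
Step 1: ADDA  (used choices [1])
Step 2: AADDDDA  (used choices [1, 3])

Answer: AADDDDA


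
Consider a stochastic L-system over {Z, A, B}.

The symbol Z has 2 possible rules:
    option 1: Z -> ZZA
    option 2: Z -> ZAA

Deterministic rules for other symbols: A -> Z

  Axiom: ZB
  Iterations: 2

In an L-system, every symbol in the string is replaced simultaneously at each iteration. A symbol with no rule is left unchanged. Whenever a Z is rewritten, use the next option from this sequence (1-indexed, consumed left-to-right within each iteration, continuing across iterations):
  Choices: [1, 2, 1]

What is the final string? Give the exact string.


Step 0: ZB
Step 1: ZZAB  (used choices [1])
Step 2: ZAAZZAZB  (used choices [2, 1])

Answer: ZAAZZAZB


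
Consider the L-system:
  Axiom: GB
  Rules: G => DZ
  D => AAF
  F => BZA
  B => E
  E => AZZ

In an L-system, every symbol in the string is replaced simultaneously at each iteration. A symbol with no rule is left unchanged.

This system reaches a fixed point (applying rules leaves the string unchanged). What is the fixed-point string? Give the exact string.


Step 0: GB
Step 1: DZE
Step 2: AAFZAZZ
Step 3: AABZAZAZZ
Step 4: AAEZAZAZZ
Step 5: AAAZZZAZAZZ
Step 6: AAAZZZAZAZZ  (unchanged — fixed point at step 5)

Answer: AAAZZZAZAZZ


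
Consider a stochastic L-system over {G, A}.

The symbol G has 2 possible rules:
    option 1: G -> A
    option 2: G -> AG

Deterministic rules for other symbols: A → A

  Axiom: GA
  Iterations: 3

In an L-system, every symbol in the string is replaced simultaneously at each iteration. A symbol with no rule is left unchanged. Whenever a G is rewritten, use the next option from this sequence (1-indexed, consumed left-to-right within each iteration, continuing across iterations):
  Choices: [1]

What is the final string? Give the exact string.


Answer: AA

Derivation:
Step 0: GA
Step 1: AA  (used choices [1])
Step 2: AA  (used choices [])
Step 3: AA  (used choices [])


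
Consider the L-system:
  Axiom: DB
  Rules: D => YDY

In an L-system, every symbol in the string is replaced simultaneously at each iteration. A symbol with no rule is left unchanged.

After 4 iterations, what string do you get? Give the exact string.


Answer: YYYYDYYYYB

Derivation:
Step 0: DB
Step 1: YDYB
Step 2: YYDYYB
Step 3: YYYDYYYB
Step 4: YYYYDYYYYB


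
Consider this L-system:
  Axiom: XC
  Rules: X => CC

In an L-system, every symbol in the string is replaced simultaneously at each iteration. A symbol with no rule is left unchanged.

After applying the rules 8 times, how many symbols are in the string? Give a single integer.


Answer: 3

Derivation:
Step 0: length = 2
Step 1: length = 3
Step 2: length = 3
Step 3: length = 3
Step 4: length = 3
Step 5: length = 3
Step 6: length = 3
Step 7: length = 3
Step 8: length = 3


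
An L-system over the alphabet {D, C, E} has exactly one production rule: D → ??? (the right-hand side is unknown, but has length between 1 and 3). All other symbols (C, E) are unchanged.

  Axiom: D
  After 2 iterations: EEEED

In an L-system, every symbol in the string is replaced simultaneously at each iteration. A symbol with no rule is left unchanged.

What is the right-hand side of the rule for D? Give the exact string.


Answer: EED

Derivation:
Trying D → EED:
  Step 0: D
  Step 1: EED
  Step 2: EEEED
Matches the given result.


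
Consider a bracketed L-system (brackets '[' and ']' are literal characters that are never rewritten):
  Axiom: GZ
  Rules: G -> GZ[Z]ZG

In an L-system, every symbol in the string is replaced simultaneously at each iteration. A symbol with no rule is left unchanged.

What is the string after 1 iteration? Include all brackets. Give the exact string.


Step 0: GZ
Step 1: GZ[Z]ZGZ

Answer: GZ[Z]ZGZ


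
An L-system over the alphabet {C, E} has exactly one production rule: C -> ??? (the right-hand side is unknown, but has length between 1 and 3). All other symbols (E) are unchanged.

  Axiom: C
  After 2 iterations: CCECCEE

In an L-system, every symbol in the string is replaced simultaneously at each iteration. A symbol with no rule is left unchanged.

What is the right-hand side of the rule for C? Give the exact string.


Trying C -> CCE:
  Step 0: C
  Step 1: CCE
  Step 2: CCECCEE
Matches the given result.

Answer: CCE


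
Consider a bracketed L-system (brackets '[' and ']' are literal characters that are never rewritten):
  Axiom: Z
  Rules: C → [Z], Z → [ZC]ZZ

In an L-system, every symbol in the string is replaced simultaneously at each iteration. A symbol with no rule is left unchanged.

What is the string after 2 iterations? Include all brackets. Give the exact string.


Step 0: Z
Step 1: [ZC]ZZ
Step 2: [[ZC]ZZ[Z]][ZC]ZZ[ZC]ZZ

Answer: [[ZC]ZZ[Z]][ZC]ZZ[ZC]ZZ


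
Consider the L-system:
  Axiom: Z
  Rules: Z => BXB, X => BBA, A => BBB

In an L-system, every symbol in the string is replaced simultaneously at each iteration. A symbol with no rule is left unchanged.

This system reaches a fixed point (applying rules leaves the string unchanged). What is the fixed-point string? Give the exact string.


Answer: BBBBBBB

Derivation:
Step 0: Z
Step 1: BXB
Step 2: BBBAB
Step 3: BBBBBBB
Step 4: BBBBBBB  (unchanged — fixed point at step 3)


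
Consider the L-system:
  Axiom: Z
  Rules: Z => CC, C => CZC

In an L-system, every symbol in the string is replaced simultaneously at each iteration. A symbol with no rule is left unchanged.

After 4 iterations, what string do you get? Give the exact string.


Answer: CZCCCCZCCZCCZCCZCCCCZCCZCCCCZCCZCCZCCZCCCCZC

Derivation:
Step 0: Z
Step 1: CC
Step 2: CZCCZC
Step 3: CZCCCCZCCZCCCCZC
Step 4: CZCCCCZCCZCCZCCZCCCCZCCZCCCCZCCZCCZCCZCCCCZC


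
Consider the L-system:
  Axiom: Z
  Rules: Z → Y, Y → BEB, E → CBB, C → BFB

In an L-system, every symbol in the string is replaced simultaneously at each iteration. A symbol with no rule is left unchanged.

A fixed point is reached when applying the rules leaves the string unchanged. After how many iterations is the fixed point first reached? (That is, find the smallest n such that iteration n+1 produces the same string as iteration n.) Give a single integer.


Answer: 4

Derivation:
Step 0: Z
Step 1: Y
Step 2: BEB
Step 3: BCBBB
Step 4: BBFBBBB
Step 5: BBFBBBB  (unchanged — fixed point at step 4)


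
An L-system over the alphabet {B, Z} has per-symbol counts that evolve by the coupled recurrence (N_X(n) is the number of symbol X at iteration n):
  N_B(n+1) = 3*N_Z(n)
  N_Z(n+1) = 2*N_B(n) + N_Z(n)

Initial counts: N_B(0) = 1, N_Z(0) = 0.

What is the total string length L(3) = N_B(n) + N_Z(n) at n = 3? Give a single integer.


Step 0: N_B=1, N_Z=0, L=1
Step 1: N_B=0, N_Z=2, L=2
Step 2: N_B=6, N_Z=2, L=8
Step 3: N_B=6, N_Z=14, L=20

Answer: 20


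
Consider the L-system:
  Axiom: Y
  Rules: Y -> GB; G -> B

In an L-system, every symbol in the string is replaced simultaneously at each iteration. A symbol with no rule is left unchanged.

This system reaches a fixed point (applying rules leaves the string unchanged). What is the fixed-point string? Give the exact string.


Step 0: Y
Step 1: GB
Step 2: BB
Step 3: BB  (unchanged — fixed point at step 2)

Answer: BB


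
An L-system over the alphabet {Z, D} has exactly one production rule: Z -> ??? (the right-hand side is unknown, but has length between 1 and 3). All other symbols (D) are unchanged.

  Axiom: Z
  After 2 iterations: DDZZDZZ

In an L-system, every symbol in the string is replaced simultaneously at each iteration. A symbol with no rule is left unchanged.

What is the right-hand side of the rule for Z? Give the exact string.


Trying Z -> DZZ:
  Step 0: Z
  Step 1: DZZ
  Step 2: DDZZDZZ
Matches the given result.

Answer: DZZ


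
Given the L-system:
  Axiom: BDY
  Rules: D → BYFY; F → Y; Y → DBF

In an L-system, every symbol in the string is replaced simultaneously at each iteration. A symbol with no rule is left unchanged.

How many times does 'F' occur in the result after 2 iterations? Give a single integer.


Answer: 3

Derivation:
Step 0: BDY  (0 'F')
Step 1: BBYFYDBF  (2 'F')
Step 2: BBDBFYDBFBYFYBY  (3 'F')


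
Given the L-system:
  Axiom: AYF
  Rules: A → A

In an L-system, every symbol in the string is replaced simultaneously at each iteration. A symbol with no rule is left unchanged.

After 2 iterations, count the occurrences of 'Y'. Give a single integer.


Answer: 1

Derivation:
Step 0: AYF  (1 'Y')
Step 1: AYF  (1 'Y')
Step 2: AYF  (1 'Y')


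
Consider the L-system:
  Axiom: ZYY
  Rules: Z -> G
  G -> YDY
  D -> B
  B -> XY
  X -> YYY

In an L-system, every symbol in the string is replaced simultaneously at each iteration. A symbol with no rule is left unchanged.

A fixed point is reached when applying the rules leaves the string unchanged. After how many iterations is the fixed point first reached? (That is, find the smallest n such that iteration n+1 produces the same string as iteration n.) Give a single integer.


Step 0: ZYY
Step 1: GYY
Step 2: YDYYY
Step 3: YBYYY
Step 4: YXYYYY
Step 5: YYYYYYYY
Step 6: YYYYYYYY  (unchanged — fixed point at step 5)

Answer: 5


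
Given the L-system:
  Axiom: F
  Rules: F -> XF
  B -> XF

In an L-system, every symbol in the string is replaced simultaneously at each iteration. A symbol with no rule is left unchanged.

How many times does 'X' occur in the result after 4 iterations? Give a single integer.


Answer: 4

Derivation:
Step 0: F  (0 'X')
Step 1: XF  (1 'X')
Step 2: XXF  (2 'X')
Step 3: XXXF  (3 'X')
Step 4: XXXXF  (4 'X')


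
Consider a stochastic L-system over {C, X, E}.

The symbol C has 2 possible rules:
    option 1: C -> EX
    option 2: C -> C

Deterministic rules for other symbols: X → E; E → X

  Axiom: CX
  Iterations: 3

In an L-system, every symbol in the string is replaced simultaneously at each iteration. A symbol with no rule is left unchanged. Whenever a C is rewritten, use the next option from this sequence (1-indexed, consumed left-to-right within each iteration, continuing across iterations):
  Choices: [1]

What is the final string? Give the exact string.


Step 0: CX
Step 1: EXE  (used choices [1])
Step 2: XEX  (used choices [])
Step 3: EXE  (used choices [])

Answer: EXE


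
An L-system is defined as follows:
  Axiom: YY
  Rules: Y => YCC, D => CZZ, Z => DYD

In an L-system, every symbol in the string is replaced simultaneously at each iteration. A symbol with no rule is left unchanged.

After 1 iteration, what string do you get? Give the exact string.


Answer: YCCYCC

Derivation:
Step 0: YY
Step 1: YCCYCC


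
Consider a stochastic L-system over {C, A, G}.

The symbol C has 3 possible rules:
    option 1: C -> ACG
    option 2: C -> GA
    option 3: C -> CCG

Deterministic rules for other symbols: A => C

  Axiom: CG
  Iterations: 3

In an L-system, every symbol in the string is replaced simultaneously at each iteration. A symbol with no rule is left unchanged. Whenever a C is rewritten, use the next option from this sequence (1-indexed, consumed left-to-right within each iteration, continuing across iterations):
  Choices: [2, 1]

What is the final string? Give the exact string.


Step 0: CG
Step 1: GAG  (used choices [2])
Step 2: GCG  (used choices [])
Step 3: GACGG  (used choices [1])

Answer: GACGG


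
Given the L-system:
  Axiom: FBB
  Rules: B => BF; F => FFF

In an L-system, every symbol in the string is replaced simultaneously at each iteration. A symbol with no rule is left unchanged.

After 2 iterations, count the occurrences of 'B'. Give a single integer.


Answer: 2

Derivation:
Step 0: FBB  (2 'B')
Step 1: FFFBFBF  (2 'B')
Step 2: FFFFFFFFFBFFFFBFFFF  (2 'B')


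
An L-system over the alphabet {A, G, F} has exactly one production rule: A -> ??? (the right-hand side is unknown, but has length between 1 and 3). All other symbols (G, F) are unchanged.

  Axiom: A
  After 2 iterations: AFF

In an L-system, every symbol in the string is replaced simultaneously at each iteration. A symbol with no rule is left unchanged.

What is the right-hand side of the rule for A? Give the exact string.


Answer: AF

Derivation:
Trying A -> AF:
  Step 0: A
  Step 1: AF
  Step 2: AFF
Matches the given result.


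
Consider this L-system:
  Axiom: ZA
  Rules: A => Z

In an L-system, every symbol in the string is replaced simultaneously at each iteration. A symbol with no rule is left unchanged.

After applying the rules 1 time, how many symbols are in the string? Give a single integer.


Step 0: length = 2
Step 1: length = 2

Answer: 2


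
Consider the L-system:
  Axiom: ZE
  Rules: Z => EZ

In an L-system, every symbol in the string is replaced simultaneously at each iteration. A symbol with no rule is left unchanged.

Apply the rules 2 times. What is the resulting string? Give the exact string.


Answer: EEZE

Derivation:
Step 0: ZE
Step 1: EZE
Step 2: EEZE


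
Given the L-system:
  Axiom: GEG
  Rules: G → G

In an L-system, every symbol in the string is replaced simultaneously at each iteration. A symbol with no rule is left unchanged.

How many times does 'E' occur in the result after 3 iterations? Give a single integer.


Answer: 1

Derivation:
Step 0: GEG  (1 'E')
Step 1: GEG  (1 'E')
Step 2: GEG  (1 'E')
Step 3: GEG  (1 'E')


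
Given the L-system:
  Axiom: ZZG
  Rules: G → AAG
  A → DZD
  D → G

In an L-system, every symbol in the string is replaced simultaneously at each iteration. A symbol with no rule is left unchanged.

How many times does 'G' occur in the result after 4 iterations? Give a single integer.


Step 0: ZZG  (1 'G')
Step 1: ZZAAG  (1 'G')
Step 2: ZZDZDDZDAAG  (1 'G')
Step 3: ZZGZGGZGDZDDZDAAG  (5 'G')
Step 4: ZZAAGZAAGAAGZAAGGZGGZGDZDDZDAAG  (9 'G')

Answer: 9


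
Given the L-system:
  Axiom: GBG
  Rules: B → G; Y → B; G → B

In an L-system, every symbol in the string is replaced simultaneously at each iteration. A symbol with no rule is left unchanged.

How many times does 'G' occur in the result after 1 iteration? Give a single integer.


Step 0: GBG  (2 'G')
Step 1: BGB  (1 'G')

Answer: 1


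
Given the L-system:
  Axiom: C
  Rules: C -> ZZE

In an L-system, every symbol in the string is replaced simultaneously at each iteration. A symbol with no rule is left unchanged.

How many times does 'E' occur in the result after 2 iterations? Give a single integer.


Answer: 1

Derivation:
Step 0: C  (0 'E')
Step 1: ZZE  (1 'E')
Step 2: ZZE  (1 'E')


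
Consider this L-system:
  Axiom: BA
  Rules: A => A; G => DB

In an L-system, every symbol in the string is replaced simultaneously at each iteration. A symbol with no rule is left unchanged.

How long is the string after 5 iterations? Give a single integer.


Answer: 2

Derivation:
Step 0: length = 2
Step 1: length = 2
Step 2: length = 2
Step 3: length = 2
Step 4: length = 2
Step 5: length = 2


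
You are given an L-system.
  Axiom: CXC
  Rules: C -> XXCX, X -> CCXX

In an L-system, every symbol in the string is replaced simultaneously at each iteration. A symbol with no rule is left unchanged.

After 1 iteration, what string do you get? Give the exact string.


Step 0: CXC
Step 1: XXCXCCXXXXCX

Answer: XXCXCCXXXXCX


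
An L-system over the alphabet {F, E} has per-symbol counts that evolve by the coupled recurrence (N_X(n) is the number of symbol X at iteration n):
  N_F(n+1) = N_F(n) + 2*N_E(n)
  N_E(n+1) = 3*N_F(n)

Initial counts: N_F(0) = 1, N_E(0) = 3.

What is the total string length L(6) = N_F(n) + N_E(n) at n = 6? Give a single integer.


Step 0: N_F=1, N_E=3, L=4
Step 1: N_F=7, N_E=3, L=10
Step 2: N_F=13, N_E=21, L=34
Step 3: N_F=55, N_E=39, L=94
Step 4: N_F=133, N_E=165, L=298
Step 5: N_F=463, N_E=399, L=862
Step 6: N_F=1261, N_E=1389, L=2650

Answer: 2650


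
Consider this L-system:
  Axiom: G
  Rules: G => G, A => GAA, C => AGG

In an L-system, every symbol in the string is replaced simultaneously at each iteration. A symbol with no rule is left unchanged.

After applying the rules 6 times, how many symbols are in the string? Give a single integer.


Answer: 1

Derivation:
Step 0: length = 1
Step 1: length = 1
Step 2: length = 1
Step 3: length = 1
Step 4: length = 1
Step 5: length = 1
Step 6: length = 1


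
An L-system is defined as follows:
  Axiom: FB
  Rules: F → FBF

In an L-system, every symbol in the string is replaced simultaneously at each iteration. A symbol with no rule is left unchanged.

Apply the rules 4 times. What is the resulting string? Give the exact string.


Step 0: FB
Step 1: FBFB
Step 2: FBFBFBFB
Step 3: FBFBFBFBFBFBFBFB
Step 4: FBFBFBFBFBFBFBFBFBFBFBFBFBFBFBFB

Answer: FBFBFBFBFBFBFBFBFBFBFBFBFBFBFBFB


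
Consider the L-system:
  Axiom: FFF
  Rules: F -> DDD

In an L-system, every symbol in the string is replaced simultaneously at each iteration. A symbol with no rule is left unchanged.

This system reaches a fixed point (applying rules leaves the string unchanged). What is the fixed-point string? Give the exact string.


Step 0: FFF
Step 1: DDDDDDDDD
Step 2: DDDDDDDDD  (unchanged — fixed point at step 1)

Answer: DDDDDDDDD


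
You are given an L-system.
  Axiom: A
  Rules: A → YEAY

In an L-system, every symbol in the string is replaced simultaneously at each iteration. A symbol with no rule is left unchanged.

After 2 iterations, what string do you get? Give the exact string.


Step 0: A
Step 1: YEAY
Step 2: YEYEAYY

Answer: YEYEAYY


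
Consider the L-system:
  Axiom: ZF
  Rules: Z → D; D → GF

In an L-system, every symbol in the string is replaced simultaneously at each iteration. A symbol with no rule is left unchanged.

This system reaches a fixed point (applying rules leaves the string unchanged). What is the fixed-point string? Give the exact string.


Answer: GFF

Derivation:
Step 0: ZF
Step 1: DF
Step 2: GFF
Step 3: GFF  (unchanged — fixed point at step 2)


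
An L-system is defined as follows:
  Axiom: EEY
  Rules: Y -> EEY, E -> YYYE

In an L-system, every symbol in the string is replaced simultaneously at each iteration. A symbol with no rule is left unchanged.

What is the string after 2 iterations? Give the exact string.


Answer: EEYEEYEEYYYYEEEYEEYEEYYYYEYYYEYYYEEEY

Derivation:
Step 0: EEY
Step 1: YYYEYYYEEEY
Step 2: EEYEEYEEYYYYEEEYEEYEEYYYYEYYYEYYYEEEY


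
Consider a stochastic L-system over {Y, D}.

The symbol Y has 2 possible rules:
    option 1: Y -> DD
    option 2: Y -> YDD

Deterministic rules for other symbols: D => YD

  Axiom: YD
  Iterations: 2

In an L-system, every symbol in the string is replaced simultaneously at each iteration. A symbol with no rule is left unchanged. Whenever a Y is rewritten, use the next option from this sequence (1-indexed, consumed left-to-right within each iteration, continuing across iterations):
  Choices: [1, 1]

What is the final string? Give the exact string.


Step 0: YD
Step 1: DDYD  (used choices [1])
Step 2: YDYDDDYD  (used choices [1])

Answer: YDYDDDYD


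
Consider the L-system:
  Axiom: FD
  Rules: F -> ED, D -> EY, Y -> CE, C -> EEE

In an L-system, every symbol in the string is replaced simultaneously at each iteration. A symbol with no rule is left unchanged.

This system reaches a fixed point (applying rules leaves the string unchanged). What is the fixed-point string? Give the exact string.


Answer: EEEEEEEEEEE

Derivation:
Step 0: FD
Step 1: EDEY
Step 2: EEYECE
Step 3: EECEEEEEE
Step 4: EEEEEEEEEEE
Step 5: EEEEEEEEEEE  (unchanged — fixed point at step 4)


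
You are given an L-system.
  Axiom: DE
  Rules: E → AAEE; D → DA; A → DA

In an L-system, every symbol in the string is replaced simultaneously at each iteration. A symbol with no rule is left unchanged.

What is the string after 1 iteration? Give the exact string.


Step 0: DE
Step 1: DAAAEE

Answer: DAAAEE


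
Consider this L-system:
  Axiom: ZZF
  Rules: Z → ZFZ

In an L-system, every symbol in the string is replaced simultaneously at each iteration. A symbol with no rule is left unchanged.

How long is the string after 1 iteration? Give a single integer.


Answer: 7

Derivation:
Step 0: length = 3
Step 1: length = 7


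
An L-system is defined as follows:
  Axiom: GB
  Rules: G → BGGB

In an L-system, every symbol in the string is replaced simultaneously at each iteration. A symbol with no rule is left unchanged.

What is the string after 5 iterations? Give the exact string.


Answer: BBBBBGGBBGGBBBBGGBBGGBBBBBBGGBBGGBBBBGGBBGGBBBBBBBBGGBBGGBBBBGGBBGGBBBBBBGGBBGGBBBBGGBBGGBBBBBB

Derivation:
Step 0: GB
Step 1: BGGBB
Step 2: BBGGBBGGBBB
Step 3: BBBGGBBGGBBBBGGBBGGBBBB
Step 4: BBBBGGBBGGBBBBGGBBGGBBBBBBGGBBGGBBBBGGBBGGBBBBB
Step 5: BBBBBGGBBGGBBBBGGBBGGBBBBBBGGBBGGBBBBGGBBGGBBBBBBBBGGBBGGBBBBGGBBGGBBBBBBGGBBGGBBBBGGBBGGBBBBBB


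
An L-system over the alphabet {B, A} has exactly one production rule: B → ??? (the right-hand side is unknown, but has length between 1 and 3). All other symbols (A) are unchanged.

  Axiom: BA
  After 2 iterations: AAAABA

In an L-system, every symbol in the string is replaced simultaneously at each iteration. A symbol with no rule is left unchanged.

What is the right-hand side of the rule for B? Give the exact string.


Answer: AAB

Derivation:
Trying B → AAB:
  Step 0: BA
  Step 1: AABA
  Step 2: AAAABA
Matches the given result.


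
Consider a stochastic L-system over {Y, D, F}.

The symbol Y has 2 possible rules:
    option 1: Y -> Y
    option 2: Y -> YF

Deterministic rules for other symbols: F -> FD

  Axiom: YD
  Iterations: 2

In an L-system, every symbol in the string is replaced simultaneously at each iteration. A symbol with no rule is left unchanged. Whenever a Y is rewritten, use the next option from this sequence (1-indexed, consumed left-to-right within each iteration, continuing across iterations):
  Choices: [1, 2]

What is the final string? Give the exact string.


Answer: YFD

Derivation:
Step 0: YD
Step 1: YD  (used choices [1])
Step 2: YFD  (used choices [2])


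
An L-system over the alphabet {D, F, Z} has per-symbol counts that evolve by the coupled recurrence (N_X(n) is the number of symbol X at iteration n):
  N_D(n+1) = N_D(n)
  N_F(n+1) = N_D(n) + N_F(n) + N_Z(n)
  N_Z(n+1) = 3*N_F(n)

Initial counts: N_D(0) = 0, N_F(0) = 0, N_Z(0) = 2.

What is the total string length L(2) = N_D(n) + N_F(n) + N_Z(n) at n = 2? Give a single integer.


Answer: 8

Derivation:
Step 0: N_D=0, N_F=0, N_Z=2, L=2
Step 1: N_D=0, N_F=2, N_Z=0, L=2
Step 2: N_D=0, N_F=2, N_Z=6, L=8


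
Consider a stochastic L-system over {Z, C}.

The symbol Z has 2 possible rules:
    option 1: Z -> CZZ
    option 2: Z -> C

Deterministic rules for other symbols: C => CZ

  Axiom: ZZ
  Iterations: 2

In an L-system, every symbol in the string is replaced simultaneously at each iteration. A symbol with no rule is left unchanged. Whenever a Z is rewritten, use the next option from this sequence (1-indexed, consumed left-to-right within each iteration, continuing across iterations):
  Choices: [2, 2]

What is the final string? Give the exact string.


Step 0: ZZ
Step 1: CC  (used choices [2, 2])
Step 2: CZCZ  (used choices [])

Answer: CZCZ


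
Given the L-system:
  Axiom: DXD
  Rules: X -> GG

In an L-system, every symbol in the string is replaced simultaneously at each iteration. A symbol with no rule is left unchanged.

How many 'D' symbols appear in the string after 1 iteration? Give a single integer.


Step 0: DXD  (2 'D')
Step 1: DGGD  (2 'D')

Answer: 2


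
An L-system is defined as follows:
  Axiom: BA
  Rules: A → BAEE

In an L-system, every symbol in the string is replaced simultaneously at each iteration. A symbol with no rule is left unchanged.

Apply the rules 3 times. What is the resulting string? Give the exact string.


Step 0: BA
Step 1: BBAEE
Step 2: BBBAEEEE
Step 3: BBBBAEEEEEE

Answer: BBBBAEEEEEE


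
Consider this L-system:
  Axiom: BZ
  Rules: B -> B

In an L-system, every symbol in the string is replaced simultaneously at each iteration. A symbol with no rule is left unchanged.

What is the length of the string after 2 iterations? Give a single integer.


Step 0: length = 2
Step 1: length = 2
Step 2: length = 2

Answer: 2


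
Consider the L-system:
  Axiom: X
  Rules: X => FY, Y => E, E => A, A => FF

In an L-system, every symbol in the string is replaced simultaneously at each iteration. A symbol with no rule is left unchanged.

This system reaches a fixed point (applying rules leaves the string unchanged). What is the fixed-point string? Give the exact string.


Answer: FFF

Derivation:
Step 0: X
Step 1: FY
Step 2: FE
Step 3: FA
Step 4: FFF
Step 5: FFF  (unchanged — fixed point at step 4)


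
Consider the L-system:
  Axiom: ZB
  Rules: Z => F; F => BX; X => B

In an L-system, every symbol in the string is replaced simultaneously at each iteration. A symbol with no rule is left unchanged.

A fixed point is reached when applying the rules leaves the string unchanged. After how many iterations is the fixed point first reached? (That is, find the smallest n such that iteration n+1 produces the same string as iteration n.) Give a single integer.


Answer: 3

Derivation:
Step 0: ZB
Step 1: FB
Step 2: BXB
Step 3: BBB
Step 4: BBB  (unchanged — fixed point at step 3)


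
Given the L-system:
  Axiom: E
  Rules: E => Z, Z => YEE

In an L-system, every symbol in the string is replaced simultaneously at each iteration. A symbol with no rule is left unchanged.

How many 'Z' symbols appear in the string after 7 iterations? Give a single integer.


Step 0: E  (0 'Z')
Step 1: Z  (1 'Z')
Step 2: YEE  (0 'Z')
Step 3: YZZ  (2 'Z')
Step 4: YYEEYEE  (0 'Z')
Step 5: YYZZYZZ  (4 'Z')
Step 6: YYYEEYEEYYEEYEE  (0 'Z')
Step 7: YYYZZYZZYYZZYZZ  (8 'Z')

Answer: 8


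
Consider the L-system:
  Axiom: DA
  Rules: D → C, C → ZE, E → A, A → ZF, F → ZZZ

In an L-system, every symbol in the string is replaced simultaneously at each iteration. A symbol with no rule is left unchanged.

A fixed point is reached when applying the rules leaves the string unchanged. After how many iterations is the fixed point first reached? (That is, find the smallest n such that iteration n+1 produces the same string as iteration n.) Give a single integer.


Answer: 5

Derivation:
Step 0: DA
Step 1: CZF
Step 2: ZEZZZZ
Step 3: ZAZZZZ
Step 4: ZZFZZZZ
Step 5: ZZZZZZZZZ
Step 6: ZZZZZZZZZ  (unchanged — fixed point at step 5)


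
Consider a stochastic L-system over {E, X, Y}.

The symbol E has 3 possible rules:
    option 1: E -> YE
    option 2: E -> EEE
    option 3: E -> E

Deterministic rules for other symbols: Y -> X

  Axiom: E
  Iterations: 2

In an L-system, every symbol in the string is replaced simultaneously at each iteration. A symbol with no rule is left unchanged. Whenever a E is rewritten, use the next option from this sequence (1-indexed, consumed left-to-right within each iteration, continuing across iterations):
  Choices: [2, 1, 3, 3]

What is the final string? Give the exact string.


Step 0: E
Step 1: EEE  (used choices [2])
Step 2: YEEE  (used choices [1, 3, 3])

Answer: YEEE


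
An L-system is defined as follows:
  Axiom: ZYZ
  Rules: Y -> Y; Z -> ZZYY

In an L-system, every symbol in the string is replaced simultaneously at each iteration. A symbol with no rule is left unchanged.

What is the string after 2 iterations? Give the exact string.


Answer: ZZYYZZYYYYYZZYYZZYYYY

Derivation:
Step 0: ZYZ
Step 1: ZZYYYZZYY
Step 2: ZZYYZZYYYYYZZYYZZYYYY


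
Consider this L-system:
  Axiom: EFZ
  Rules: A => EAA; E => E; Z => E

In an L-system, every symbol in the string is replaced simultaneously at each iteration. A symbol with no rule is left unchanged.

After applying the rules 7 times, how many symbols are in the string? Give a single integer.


Answer: 3

Derivation:
Step 0: length = 3
Step 1: length = 3
Step 2: length = 3
Step 3: length = 3
Step 4: length = 3
Step 5: length = 3
Step 6: length = 3
Step 7: length = 3


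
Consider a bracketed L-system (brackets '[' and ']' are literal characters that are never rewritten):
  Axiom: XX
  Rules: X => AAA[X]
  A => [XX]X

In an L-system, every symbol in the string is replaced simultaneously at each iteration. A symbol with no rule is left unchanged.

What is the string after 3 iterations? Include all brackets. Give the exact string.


Step 0: XX
Step 1: AAA[X]AAA[X]
Step 2: [XX]X[XX]X[XX]X[AAA[X]][XX]X[XX]X[XX]X[AAA[X]]
Step 3: [AAA[X]AAA[X]]AAA[X][AAA[X]AAA[X]]AAA[X][AAA[X]AAA[X]]AAA[X][[XX]X[XX]X[XX]X[AAA[X]]][AAA[X]AAA[X]]AAA[X][AAA[X]AAA[X]]AAA[X][AAA[X]AAA[X]]AAA[X][[XX]X[XX]X[XX]X[AAA[X]]]

Answer: [AAA[X]AAA[X]]AAA[X][AAA[X]AAA[X]]AAA[X][AAA[X]AAA[X]]AAA[X][[XX]X[XX]X[XX]X[AAA[X]]][AAA[X]AAA[X]]AAA[X][AAA[X]AAA[X]]AAA[X][AAA[X]AAA[X]]AAA[X][[XX]X[XX]X[XX]X[AAA[X]]]


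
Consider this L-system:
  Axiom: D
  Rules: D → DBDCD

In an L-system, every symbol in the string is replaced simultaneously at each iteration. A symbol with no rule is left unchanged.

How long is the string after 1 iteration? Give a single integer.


Step 0: length = 1
Step 1: length = 5

Answer: 5


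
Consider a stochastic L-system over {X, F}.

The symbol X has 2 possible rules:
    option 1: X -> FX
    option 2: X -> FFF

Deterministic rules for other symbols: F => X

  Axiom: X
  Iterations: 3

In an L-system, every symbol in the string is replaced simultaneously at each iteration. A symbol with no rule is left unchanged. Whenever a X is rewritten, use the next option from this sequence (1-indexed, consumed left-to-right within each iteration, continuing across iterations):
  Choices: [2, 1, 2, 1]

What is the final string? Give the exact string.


Step 0: X
Step 1: FFF  (used choices [2])
Step 2: XXX  (used choices [])
Step 3: FXFFFFX  (used choices [1, 2, 1])

Answer: FXFFFFX


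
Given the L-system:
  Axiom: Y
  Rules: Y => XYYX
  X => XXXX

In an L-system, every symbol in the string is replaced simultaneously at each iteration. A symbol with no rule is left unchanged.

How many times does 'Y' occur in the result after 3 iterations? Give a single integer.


Answer: 8

Derivation:
Step 0: Y  (1 'Y')
Step 1: XYYX  (2 'Y')
Step 2: XXXXXYYXXYYXXXXX  (4 'Y')
Step 3: XXXXXXXXXXXXXXXXXXXXXYYXXYYXXXXXXXXXXYYXXYYXXXXXXXXXXXXXXXXXXXXX  (8 'Y')


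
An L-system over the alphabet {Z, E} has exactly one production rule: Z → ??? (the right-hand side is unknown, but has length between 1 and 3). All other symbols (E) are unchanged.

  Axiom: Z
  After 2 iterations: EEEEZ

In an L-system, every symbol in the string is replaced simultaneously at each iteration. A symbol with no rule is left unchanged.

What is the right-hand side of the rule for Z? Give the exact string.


Trying Z → EEZ:
  Step 0: Z
  Step 1: EEZ
  Step 2: EEEEZ
Matches the given result.

Answer: EEZ
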